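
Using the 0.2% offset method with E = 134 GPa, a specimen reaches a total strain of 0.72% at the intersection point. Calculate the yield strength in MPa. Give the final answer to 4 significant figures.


Offset strain = 0.002
Elastic strain at yield = total_strain - offset = 7.2e-03 - 0.002 = 5.2e-03
sigma_y = E * elastic_strain = 134000 * 5.2e-03
sigma_y = 696.8 MPa


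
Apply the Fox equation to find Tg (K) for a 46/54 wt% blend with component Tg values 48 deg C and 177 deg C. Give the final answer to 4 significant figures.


1/Tg = w1/Tg1 + w2/Tg2 (in Kelvin)
Tg1 = 321.15 K, Tg2 = 450.15 K
1/Tg = 0.46/321.15 + 0.54/450.15
Tg = 379.9 K


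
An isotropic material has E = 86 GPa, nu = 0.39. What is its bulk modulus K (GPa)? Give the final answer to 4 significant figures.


K = E / (3*(1-2*nu))
K = 86 / (3*(1-2*0.39))
K = 130.3 GPa


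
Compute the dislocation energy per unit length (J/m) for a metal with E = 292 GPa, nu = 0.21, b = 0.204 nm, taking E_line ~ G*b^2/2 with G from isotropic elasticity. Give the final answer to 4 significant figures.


Step 1: G = E / (2*(1+nu))
G = 292 / (2*(1+0.21)) = 120.661 GPa = 1.20661e+11 Pa
Step 2: E_line = G*b^2/2
b = 0.204 nm = 2.04e-10 m
E_line = 0.5 * 1.20661e+11 * (2.04e-10)^2 = 2.511e-09 J/m


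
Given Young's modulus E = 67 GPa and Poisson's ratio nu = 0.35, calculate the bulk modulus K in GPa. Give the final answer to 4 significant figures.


K = E / (3*(1-2*nu))
K = 67 / (3*(1-2*0.35))
K = 74.44 GPa


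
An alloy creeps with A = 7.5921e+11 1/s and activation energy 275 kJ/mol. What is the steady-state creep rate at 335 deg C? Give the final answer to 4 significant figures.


rate = A * exp(-Q / (R*T))
T = 335 + 273.15 = 608.15 K
rate = 7.5921e+11 * exp(-275e3 / (8.314 * 608.15))
rate = 1.817e-12 1/s


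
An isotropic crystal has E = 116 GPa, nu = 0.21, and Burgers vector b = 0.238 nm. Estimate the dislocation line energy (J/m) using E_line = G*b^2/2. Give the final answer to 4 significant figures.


Step 1: G = E / (2*(1+nu))
G = 116 / (2*(1+0.21)) = 47.9339 GPa = 4.79339e+10 Pa
Step 2: E_line = G*b^2/2
b = 0.238 nm = 2.38e-10 m
E_line = 0.5 * 4.79339e+10 * (2.38e-10)^2 = 1.358e-09 J/m


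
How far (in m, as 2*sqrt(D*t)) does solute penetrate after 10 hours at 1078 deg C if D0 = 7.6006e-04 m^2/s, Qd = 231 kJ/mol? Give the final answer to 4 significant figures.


Step 1: D = D0 * exp(-Qd/(R*T))
T = 1351.15 K
D = 7.6006e-04 * exp(-231e3 / (8.314 * 1351.15)) = 8.91672e-13 m^2/s
Step 2: L = 2*sqrt(D*t)
t = 10 h = 36000 s
L = 2*sqrt(8.91672e-13 * 36000) = 3.583e-04 m


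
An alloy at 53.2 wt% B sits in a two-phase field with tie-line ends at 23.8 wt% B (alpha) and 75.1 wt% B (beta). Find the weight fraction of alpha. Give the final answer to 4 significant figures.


f_alpha = (C_beta - C0) / (C_beta - C_alpha)
f_alpha = (75.1 - 53.2) / (75.1 - 23.8)
f_alpha = 0.4269


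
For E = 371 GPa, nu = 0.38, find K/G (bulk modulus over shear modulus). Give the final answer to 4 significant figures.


G = E / (2*(1+nu))
G = 371 / (2*(1+0.38)) = 134.42 GPa
K = E / (3*(1-2*nu))
K = 371 / (3*(1-2*0.38)) = 515.278 GPa
K/G = 515.278 / 134.42 = 3.833


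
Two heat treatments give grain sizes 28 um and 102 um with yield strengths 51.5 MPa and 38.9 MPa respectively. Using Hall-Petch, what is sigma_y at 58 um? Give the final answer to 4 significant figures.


sigma_y = sigma0 + k / sqrt(d)
1/sqrt(d1) = 1/sqrt(2.8e-05) = 188.982;  1/sqrt(d2) = 99.0148
k = (sigma1 - sigma2) / (1/sqrt(d1) - 1/sqrt(d2)) = (51.5 - 38.9) / (188.982 - 99.0148) = 0.140051 MPa*m^0.5
sigma0 = sigma1 - k/sqrt(d1) = 51.5 - 0.140051*188.982 = 25.0329 MPa
sigma_y(d3) = 25.0329 + 0.140051 / sqrt(5.8e-05) = 43.42 MPa


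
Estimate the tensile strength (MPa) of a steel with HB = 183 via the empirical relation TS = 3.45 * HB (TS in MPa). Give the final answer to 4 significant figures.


TS (MPa) = 3.45 * HB
TS = 3.45 * 183
TS = 631.4 MPa


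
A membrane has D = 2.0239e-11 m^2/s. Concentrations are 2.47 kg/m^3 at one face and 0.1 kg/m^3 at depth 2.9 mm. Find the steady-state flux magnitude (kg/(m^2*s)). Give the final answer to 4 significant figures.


J = -D * (dC/dx) = D * (C1 - C2) / dx
J = 2.0239e-11 * (2.47 - 0.1) / 2.9e-03
J = 1.654e-08 kg/(m^2*s)


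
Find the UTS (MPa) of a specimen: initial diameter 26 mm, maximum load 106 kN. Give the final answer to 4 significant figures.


A0 = pi*(d/2)^2 = pi*(26/2)^2 = 530.929 mm^2
UTS = F_max / A0 = 106*1000 / 530.929
UTS = 199.6 MPa


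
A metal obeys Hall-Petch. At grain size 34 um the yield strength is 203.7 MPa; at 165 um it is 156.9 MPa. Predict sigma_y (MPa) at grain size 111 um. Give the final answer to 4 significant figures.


sigma_y = sigma0 + k / sqrt(d)
1/sqrt(d1) = 1/sqrt(3.4e-05) = 171.499;  1/sqrt(d2) = 77.8499
k = (sigma1 - sigma2) / (1/sqrt(d1) - 1/sqrt(d2)) = (203.7 - 156.9) / (171.499 - 77.8499) = 0.49974 MPa*m^0.5
sigma0 = sigma1 - k/sqrt(d1) = 203.7 - 0.49974*171.499 = 117.995 MPa
sigma_y(d3) = 117.995 + 0.49974 / sqrt(1.11e-04) = 165.4 MPa


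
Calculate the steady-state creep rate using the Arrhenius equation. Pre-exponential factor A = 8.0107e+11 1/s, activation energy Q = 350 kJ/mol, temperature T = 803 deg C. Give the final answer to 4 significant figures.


rate = A * exp(-Q / (R*T))
T = 803 + 273.15 = 1076.15 K
rate = 8.0107e+11 * exp(-350e3 / (8.314 * 1076.15))
rate = 8.215e-06 1/s


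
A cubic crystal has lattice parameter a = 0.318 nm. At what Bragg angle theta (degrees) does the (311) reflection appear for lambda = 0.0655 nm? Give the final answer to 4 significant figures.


d = a / sqrt(h^2+k^2+l^2)
d = 0.318 / sqrt(11) = 0.0958806 nm
lambda = 2*d*sin(theta)  =>  sin(theta) = lambda / (2*d)
sin(theta) = 0.0655 / (2 * 0.0958806) = 0.341571
theta = 19.97 deg


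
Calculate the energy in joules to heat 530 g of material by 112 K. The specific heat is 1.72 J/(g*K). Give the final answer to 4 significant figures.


Q = m * cp * dT
Q = 530 * 1.72 * 112
Q = 102100 J


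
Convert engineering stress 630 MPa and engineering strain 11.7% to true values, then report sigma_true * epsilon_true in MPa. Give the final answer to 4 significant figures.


sigma_true = sigma_eng * (1 + epsilon_eng)
sigma_true = 630 * (1 + 0.117) = 703.71 MPa
epsilon_true = ln(1 + epsilon_eng)
epsilon_true = ln(1 + 0.117) = 0.110647
sigma_true * epsilon_true = 703.71 * 0.110647 = 77.86 MPa


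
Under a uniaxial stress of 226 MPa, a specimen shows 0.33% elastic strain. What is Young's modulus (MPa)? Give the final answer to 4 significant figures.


E = sigma / epsilon
epsilon = 0.33% = 3.3e-03
E = 226 / 3.3e-03
E = 68480 MPa


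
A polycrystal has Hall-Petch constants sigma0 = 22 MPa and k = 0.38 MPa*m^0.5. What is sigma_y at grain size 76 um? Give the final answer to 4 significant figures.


sigma_y = sigma0 + k / sqrt(d)
d = 76 um = 7.6e-05 m
sigma_y = 22 + 0.38 / sqrt(7.6e-05)
sigma_y = 65.59 MPa


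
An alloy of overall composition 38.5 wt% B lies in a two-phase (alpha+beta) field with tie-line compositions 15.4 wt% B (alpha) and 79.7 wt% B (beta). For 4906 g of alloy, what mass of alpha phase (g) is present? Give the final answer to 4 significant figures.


f_alpha = (C_beta - C0) / (C_beta - C_alpha)
f_alpha = (79.7 - 38.5) / (79.7 - 15.4) = 0.640747
m_alpha = f_alpha * m_total = 0.640747 * 4906 = 3144 g


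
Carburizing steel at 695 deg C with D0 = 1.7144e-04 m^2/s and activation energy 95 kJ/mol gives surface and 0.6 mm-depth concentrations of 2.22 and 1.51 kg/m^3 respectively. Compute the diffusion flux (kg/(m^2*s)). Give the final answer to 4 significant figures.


Step 1: D = D0 * exp(-Qd/(R*T))
T = 695 + 273.15 = 968.15 K
D = 1.7144e-04 * exp(-95e3 / (8.314 * 968.15)) = 1.28348e-09 m^2/s
Step 2: J = D * (C1 - C2) / dx
J = 1.28348e-09 * (2.22 - 1.51) / 6e-04
J = 1.519e-06 kg/(m^2*s)


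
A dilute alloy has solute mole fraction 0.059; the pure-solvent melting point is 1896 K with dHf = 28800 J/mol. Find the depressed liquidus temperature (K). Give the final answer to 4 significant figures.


dT = R*Tm^2*x / dHf
dT = 8.314 * 1896^2 * 0.059 / 28800
dT = 61.2275 K
T_new = 1896 - 61.2275 = 1835 K


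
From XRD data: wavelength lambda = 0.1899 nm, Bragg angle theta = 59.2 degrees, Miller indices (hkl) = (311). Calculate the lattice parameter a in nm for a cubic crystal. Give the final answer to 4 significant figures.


d = lambda / (2*sin(theta))
d = 0.1899 / (2*sin(59.2 deg))
d = 0.110541 nm
a = d * sqrt(h^2+k^2+l^2) = 0.110541 * sqrt(11)
a = 0.3666 nm


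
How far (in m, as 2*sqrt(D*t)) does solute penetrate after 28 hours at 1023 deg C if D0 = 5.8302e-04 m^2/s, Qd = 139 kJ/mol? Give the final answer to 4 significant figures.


Step 1: D = D0 * exp(-Qd/(R*T))
T = 1296.15 K
D = 5.8302e-04 * exp(-139e3 / (8.314 * 1296.15)) = 1.45815e-09 m^2/s
Step 2: L = 2*sqrt(D*t)
t = 28 h = 100800 s
L = 2*sqrt(1.45815e-09 * 100800) = 0.02425 m


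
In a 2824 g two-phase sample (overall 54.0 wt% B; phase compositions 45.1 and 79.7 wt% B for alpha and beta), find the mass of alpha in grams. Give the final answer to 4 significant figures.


f_alpha = (C_beta - C0) / (C_beta - C_alpha)
f_alpha = (79.7 - 54.0) / (79.7 - 45.1) = 0.742775
m_alpha = f_alpha * m_total = 0.742775 * 2824 = 2098 g


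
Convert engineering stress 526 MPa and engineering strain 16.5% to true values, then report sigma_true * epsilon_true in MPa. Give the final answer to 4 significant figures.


sigma_true = sigma_eng * (1 + epsilon_eng)
sigma_true = 526 * (1 + 0.165) = 612.79 MPa
epsilon_true = ln(1 + epsilon_eng)
epsilon_true = ln(1 + 0.165) = 0.152721
sigma_true * epsilon_true = 612.79 * 0.152721 = 93.59 MPa


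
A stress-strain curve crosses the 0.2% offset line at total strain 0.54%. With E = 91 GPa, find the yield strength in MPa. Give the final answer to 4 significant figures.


Offset strain = 0.002
Elastic strain at yield = total_strain - offset = 5.4e-03 - 0.002 = 3.4e-03
sigma_y = E * elastic_strain = 91000 * 3.4e-03
sigma_y = 309.4 MPa


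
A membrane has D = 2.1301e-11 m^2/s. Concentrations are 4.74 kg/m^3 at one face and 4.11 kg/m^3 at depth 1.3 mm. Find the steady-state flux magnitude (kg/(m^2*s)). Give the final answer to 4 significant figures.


J = -D * (dC/dx) = D * (C1 - C2) / dx
J = 2.1301e-11 * (4.74 - 4.11) / 1.3e-03
J = 1.032e-08 kg/(m^2*s)


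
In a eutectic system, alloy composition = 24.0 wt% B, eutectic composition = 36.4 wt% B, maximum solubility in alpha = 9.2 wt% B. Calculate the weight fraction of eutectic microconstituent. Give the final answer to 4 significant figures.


f_primary = (C_e - C0) / (C_e - C_alpha_max)
f_primary = (36.4 - 24.0) / (36.4 - 9.2)
f_primary = 0.455882
f_eutectic = 1 - 0.455882 = 0.5441


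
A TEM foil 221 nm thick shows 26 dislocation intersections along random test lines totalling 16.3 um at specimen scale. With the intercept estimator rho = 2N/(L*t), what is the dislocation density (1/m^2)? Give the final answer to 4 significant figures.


rho = 2N / (L * t)
L = 16.3 um = 1.63e-05 m, t = 221 nm = 2.21e-07 m
rho = 2 * 26 / (1.63e-05 * 2.21e-07)
rho = 1.444e+13 1/m^2


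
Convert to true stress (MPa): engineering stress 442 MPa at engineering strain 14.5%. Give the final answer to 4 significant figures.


sigma_true = sigma_eng * (1 + epsilon_eng)
sigma_true = 442 * (1 + 0.145)
sigma_true = 506.1 MPa


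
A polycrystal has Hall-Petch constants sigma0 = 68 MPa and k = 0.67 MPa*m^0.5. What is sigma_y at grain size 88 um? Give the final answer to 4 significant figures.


sigma_y = sigma0 + k / sqrt(d)
d = 88 um = 8.8e-05 m
sigma_y = 68 + 0.67 / sqrt(8.8e-05)
sigma_y = 139.4 MPa


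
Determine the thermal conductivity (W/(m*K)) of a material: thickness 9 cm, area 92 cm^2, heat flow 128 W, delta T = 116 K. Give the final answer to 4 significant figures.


k = Q*L / (A*dT)
L = 0.09 m, A = 9.2e-03 m^2
k = 128 * 0.09 / (9.2e-03 * 116)
k = 10.79 W/(m*K)


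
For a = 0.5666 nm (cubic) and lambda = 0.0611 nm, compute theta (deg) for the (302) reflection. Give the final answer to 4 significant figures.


d = a / sqrt(h^2+k^2+l^2)
d = 0.5666 / sqrt(13) = 0.157147 nm
lambda = 2*d*sin(theta)  =>  sin(theta) = lambda / (2*d)
sin(theta) = 0.0611 / (2 * 0.157147) = 0.194405
theta = 11.21 deg


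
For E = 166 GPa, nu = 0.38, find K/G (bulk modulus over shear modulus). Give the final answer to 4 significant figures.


G = E / (2*(1+nu))
G = 166 / (2*(1+0.38)) = 60.1449 GPa
K = E / (3*(1-2*nu))
K = 166 / (3*(1-2*0.38)) = 230.556 GPa
K/G = 230.556 / 60.1449 = 3.833


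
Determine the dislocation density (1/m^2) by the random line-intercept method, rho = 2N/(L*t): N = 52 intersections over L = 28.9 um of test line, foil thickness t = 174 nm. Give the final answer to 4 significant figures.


rho = 2N / (L * t)
L = 28.9 um = 2.89e-05 m, t = 174 nm = 1.74e-07 m
rho = 2 * 52 / (2.89e-05 * 1.74e-07)
rho = 2.068e+13 1/m^2


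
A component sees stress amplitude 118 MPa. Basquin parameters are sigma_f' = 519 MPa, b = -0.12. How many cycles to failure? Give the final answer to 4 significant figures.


sigma_a = sigma_f' * (2*Nf)^b
2*Nf = (sigma_a / sigma_f')^(1/b)
2*Nf = (118 / 519)^(1/-0.12)
2*Nf = 229462
Nf = 114700 cycles


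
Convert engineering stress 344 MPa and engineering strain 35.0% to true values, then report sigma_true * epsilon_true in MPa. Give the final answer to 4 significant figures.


sigma_true = sigma_eng * (1 + epsilon_eng)
sigma_true = 344 * (1 + 0.35) = 464.4 MPa
epsilon_true = ln(1 + epsilon_eng)
epsilon_true = ln(1 + 0.35) = 0.300105
sigma_true * epsilon_true = 464.4 * 0.300105 = 139.4 MPa


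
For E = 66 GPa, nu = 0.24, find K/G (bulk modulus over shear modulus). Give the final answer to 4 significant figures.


G = E / (2*(1+nu))
G = 66 / (2*(1+0.24)) = 26.6129 GPa
K = E / (3*(1-2*nu))
K = 66 / (3*(1-2*0.24)) = 42.3077 GPa
K/G = 42.3077 / 26.6129 = 1.59


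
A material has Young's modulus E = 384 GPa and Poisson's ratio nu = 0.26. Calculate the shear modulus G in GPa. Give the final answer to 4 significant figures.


G = E / (2*(1+nu))
G = 384 / (2*(1+0.26))
G = 152.4 GPa


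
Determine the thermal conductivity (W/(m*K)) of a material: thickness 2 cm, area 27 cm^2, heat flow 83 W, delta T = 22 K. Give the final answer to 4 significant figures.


k = Q*L / (A*dT)
L = 0.02 m, A = 2.7e-03 m^2
k = 83 * 0.02 / (2.7e-03 * 22)
k = 27.95 W/(m*K)


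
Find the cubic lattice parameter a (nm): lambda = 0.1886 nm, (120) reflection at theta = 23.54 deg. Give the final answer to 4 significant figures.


d = lambda / (2*sin(theta))
d = 0.1886 / (2*sin(23.54 deg))
d = 0.236111 nm
a = d * sqrt(h^2+k^2+l^2) = 0.236111 * sqrt(5)
a = 0.528 nm


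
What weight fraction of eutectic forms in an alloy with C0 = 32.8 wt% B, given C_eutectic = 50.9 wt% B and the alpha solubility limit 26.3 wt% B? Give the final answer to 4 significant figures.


f_primary = (C_e - C0) / (C_e - C_alpha_max)
f_primary = (50.9 - 32.8) / (50.9 - 26.3)
f_primary = 0.735772
f_eutectic = 1 - 0.735772 = 0.2642


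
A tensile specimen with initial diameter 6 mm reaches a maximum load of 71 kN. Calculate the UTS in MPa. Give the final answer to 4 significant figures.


A0 = pi*(d/2)^2 = pi*(6/2)^2 = 28.2743 mm^2
UTS = F_max / A0 = 71*1000 / 28.2743
UTS = 2511 MPa


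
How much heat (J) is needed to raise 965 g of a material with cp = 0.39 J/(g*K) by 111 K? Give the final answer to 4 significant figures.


Q = m * cp * dT
Q = 965 * 0.39 * 111
Q = 41770 J


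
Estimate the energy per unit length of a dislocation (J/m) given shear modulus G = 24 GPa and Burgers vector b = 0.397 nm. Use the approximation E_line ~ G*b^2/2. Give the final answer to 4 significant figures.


E = G*b^2/2
b = 0.397 nm = 3.97e-10 m
G = 24 GPa = 2.4e+10 Pa
E = 0.5 * 2.4e+10 * (3.97e-10)^2
E = 1.891e-09 J/m


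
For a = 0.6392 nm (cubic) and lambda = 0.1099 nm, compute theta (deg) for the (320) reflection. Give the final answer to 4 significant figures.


d = a / sqrt(h^2+k^2+l^2)
d = 0.6392 / sqrt(13) = 0.177282 nm
lambda = 2*d*sin(theta)  =>  sin(theta) = lambda / (2*d)
sin(theta) = 0.1099 / (2 * 0.177282) = 0.309958
theta = 18.06 deg


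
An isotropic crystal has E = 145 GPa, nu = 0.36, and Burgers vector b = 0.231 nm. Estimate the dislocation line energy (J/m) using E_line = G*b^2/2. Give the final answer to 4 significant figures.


Step 1: G = E / (2*(1+nu))
G = 145 / (2*(1+0.36)) = 53.3088 GPa = 5.33088e+10 Pa
Step 2: E_line = G*b^2/2
b = 0.231 nm = 2.31e-10 m
E_line = 0.5 * 5.33088e+10 * (2.31e-10)^2 = 1.422e-09 J/m


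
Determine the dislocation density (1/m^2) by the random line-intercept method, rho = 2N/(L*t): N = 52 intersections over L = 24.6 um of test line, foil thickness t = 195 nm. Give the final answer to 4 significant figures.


rho = 2N / (L * t)
L = 24.6 um = 2.46e-05 m, t = 195 nm = 1.95e-07 m
rho = 2 * 52 / (2.46e-05 * 1.95e-07)
rho = 2.168e+13 1/m^2


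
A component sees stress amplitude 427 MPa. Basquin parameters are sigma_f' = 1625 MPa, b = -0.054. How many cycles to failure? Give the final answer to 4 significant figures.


sigma_a = sigma_f' * (2*Nf)^b
2*Nf = (sigma_a / sigma_f')^(1/b)
2*Nf = (427 / 1625)^(1/-0.054)
2*Nf = 5.60558e+10
Nf = 2.803e+10 cycles


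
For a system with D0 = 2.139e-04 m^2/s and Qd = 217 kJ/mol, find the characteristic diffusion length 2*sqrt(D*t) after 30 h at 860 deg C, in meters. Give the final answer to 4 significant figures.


Step 1: D = D0 * exp(-Qd/(R*T))
T = 1133.15 K
D = 2.139e-04 * exp(-217e3 / (8.314 * 1133.15)) = 2.12243e-14 m^2/s
Step 2: L = 2*sqrt(D*t)
t = 30 h = 108000 s
L = 2*sqrt(2.12243e-14 * 108000) = 9.575e-05 m


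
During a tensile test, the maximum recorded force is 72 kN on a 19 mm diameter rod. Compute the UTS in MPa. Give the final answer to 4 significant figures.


A0 = pi*(d/2)^2 = pi*(19/2)^2 = 283.529 mm^2
UTS = F_max / A0 = 72*1000 / 283.529
UTS = 253.9 MPa


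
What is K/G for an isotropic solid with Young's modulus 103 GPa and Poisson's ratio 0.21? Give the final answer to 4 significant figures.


G = E / (2*(1+nu))
G = 103 / (2*(1+0.21)) = 42.562 GPa
K = E / (3*(1-2*nu))
K = 103 / (3*(1-2*0.21)) = 59.1954 GPa
K/G = 59.1954 / 42.562 = 1.391


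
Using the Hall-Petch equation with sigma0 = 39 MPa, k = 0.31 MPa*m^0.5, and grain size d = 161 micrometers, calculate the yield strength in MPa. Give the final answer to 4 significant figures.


sigma_y = sigma0 + k / sqrt(d)
d = 161 um = 1.61e-04 m
sigma_y = 39 + 0.31 / sqrt(1.61e-04)
sigma_y = 63.43 MPa


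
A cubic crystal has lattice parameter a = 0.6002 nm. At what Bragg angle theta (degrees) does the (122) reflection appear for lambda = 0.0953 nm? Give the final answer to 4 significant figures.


d = a / sqrt(h^2+k^2+l^2)
d = 0.6002 / sqrt(9) = 0.200067 nm
lambda = 2*d*sin(theta)  =>  sin(theta) = lambda / (2*d)
sin(theta) = 0.0953 / (2 * 0.200067) = 0.238171
theta = 13.78 deg


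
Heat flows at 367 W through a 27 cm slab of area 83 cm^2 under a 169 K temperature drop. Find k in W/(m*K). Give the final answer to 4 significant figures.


k = Q*L / (A*dT)
L = 0.27 m, A = 8.3e-03 m^2
k = 367 * 0.27 / (8.3e-03 * 169)
k = 70.64 W/(m*K)


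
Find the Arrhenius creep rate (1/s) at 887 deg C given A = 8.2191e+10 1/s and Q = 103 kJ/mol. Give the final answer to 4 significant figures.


rate = A * exp(-Q / (R*T))
T = 887 + 273.15 = 1160.15 K
rate = 8.2191e+10 * exp(-103e3 / (8.314 * 1160.15))
rate = 1.893e+06 1/s


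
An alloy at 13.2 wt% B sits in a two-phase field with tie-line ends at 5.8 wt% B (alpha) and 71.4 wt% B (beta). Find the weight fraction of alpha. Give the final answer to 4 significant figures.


f_alpha = (C_beta - C0) / (C_beta - C_alpha)
f_alpha = (71.4 - 13.2) / (71.4 - 5.8)
f_alpha = 0.8872


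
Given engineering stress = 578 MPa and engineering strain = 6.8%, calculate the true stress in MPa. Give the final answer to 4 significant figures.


sigma_true = sigma_eng * (1 + epsilon_eng)
sigma_true = 578 * (1 + 0.068)
sigma_true = 617.3 MPa


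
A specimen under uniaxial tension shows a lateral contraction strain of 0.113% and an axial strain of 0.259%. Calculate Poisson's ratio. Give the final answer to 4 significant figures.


nu = -epsilon_lat / epsilon_axial
Lateral strain is contraction (negative), so using magnitudes:
nu = 0.113 / 0.259
nu = 0.4363


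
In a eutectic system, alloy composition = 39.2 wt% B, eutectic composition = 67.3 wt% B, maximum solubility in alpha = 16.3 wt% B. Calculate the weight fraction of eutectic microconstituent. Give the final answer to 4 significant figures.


f_primary = (C_e - C0) / (C_e - C_alpha_max)
f_primary = (67.3 - 39.2) / (67.3 - 16.3)
f_primary = 0.55098
f_eutectic = 1 - 0.55098 = 0.449


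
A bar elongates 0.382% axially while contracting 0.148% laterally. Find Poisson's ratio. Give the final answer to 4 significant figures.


nu = -epsilon_lat / epsilon_axial
Lateral strain is contraction (negative), so using magnitudes:
nu = 0.148 / 0.382
nu = 0.3874


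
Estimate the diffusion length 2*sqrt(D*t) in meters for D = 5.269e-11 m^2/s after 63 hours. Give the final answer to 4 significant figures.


t = 63 hr = 226800 s
Diffusion length = 2*sqrt(D*t)
= 2*sqrt(5.269e-11 * 226800)
= 6.914e-03 m


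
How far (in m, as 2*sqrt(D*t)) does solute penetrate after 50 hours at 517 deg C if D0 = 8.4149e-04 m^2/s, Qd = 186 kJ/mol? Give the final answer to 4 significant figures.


Step 1: D = D0 * exp(-Qd/(R*T))
T = 790.15 K
D = 8.4149e-04 * exp(-186e3 / (8.314 * 790.15)) = 4.25263e-16 m^2/s
Step 2: L = 2*sqrt(D*t)
t = 50 h = 180000 s
L = 2*sqrt(4.25263e-16 * 180000) = 1.75e-05 m


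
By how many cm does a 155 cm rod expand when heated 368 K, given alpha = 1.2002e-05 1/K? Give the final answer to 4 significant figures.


dL = L0 * alpha * dT
dL = 155 * 1.2002e-05 * 368
dL = 0.6846 cm


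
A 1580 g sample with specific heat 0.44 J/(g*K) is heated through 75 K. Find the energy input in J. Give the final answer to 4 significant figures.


Q = m * cp * dT
Q = 1580 * 0.44 * 75
Q = 52140 J


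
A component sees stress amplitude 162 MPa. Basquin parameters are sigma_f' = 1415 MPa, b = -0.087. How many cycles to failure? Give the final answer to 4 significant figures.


sigma_a = sigma_f' * (2*Nf)^b
2*Nf = (sigma_a / sigma_f')^(1/b)
2*Nf = (162 / 1415)^(1/-0.087)
2*Nf = 6.58972e+10
Nf = 3.295e+10 cycles


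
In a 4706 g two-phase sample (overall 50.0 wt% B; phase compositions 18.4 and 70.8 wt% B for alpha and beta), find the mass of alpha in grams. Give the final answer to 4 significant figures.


f_alpha = (C_beta - C0) / (C_beta - C_alpha)
f_alpha = (70.8 - 50.0) / (70.8 - 18.4) = 0.396947
m_alpha = f_alpha * m_total = 0.396947 * 4706 = 1868 g


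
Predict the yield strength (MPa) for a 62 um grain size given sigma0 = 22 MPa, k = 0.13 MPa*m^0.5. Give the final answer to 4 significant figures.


sigma_y = sigma0 + k / sqrt(d)
d = 62 um = 6.2e-05 m
sigma_y = 22 + 0.13 / sqrt(6.2e-05)
sigma_y = 38.51 MPa


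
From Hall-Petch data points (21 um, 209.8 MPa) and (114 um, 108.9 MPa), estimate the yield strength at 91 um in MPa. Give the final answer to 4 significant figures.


sigma_y = sigma0 + k / sqrt(d)
1/sqrt(d1) = 1/sqrt(2.1e-05) = 218.218;  1/sqrt(d2) = 93.6586
k = (sigma1 - sigma2) / (1/sqrt(d1) - 1/sqrt(d2)) = (209.8 - 108.9) / (218.218 - 93.6586) = 0.810056 MPa*m^0.5
sigma0 = sigma1 - k/sqrt(d1) = 209.8 - 0.810056*218.218 = 33.0313 MPa
sigma_y(d3) = 33.0313 + 0.810056 / sqrt(9.1e-05) = 117.9 MPa


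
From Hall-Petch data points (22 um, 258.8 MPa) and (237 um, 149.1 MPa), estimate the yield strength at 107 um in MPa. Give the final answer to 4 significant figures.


sigma_y = sigma0 + k / sqrt(d)
1/sqrt(d1) = 1/sqrt(2.2e-05) = 213.201;  1/sqrt(d2) = 64.957
k = (sigma1 - sigma2) / (1/sqrt(d1) - 1/sqrt(d2)) = (258.8 - 149.1) / (213.201 - 64.957) = 0.739998 MPa*m^0.5
sigma0 = sigma1 - k/sqrt(d1) = 258.8 - 0.739998*213.201 = 101.032 MPa
sigma_y(d3) = 101.032 + 0.739998 / sqrt(1.07e-04) = 172.6 MPa


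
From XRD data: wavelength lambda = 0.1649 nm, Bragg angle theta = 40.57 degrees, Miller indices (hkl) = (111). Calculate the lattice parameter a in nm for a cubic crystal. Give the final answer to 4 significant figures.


d = lambda / (2*sin(theta))
d = 0.1649 / (2*sin(40.57 deg))
d = 0.126773 nm
a = d * sqrt(h^2+k^2+l^2) = 0.126773 * sqrt(3)
a = 0.2196 nm


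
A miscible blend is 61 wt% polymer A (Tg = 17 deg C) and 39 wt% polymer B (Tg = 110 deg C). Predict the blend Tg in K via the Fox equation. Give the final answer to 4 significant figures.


1/Tg = w1/Tg1 + w2/Tg2 (in Kelvin)
Tg1 = 290.15 K, Tg2 = 383.15 K
1/Tg = 0.61/290.15 + 0.39/383.15
Tg = 320.5 K


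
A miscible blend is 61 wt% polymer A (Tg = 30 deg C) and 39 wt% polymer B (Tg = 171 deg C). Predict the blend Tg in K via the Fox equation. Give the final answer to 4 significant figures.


1/Tg = w1/Tg1 + w2/Tg2 (in Kelvin)
Tg1 = 303.15 K, Tg2 = 444.15 K
1/Tg = 0.61/303.15 + 0.39/444.15
Tg = 346 K


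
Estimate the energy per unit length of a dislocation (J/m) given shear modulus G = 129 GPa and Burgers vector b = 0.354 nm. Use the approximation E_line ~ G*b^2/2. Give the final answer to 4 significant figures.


E = G*b^2/2
b = 0.354 nm = 3.54e-10 m
G = 129 GPa = 1.29e+11 Pa
E = 0.5 * 1.29e+11 * (3.54e-10)^2
E = 8.083e-09 J/m


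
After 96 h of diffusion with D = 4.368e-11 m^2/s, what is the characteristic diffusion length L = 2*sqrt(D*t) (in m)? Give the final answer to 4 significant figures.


t = 96 hr = 345600 s
Diffusion length = 2*sqrt(D*t)
= 2*sqrt(4.368e-11 * 345600)
= 7.771e-03 m


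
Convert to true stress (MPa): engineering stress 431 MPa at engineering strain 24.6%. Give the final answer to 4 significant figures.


sigma_true = sigma_eng * (1 + epsilon_eng)
sigma_true = 431 * (1 + 0.246)
sigma_true = 537 MPa


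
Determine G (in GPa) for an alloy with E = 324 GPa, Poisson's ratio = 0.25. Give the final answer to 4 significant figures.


G = E / (2*(1+nu))
G = 324 / (2*(1+0.25))
G = 129.6 GPa


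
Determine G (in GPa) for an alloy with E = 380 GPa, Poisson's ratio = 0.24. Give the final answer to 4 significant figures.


G = E / (2*(1+nu))
G = 380 / (2*(1+0.24))
G = 153.2 GPa


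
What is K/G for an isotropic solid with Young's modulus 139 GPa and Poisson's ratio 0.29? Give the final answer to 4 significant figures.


G = E / (2*(1+nu))
G = 139 / (2*(1+0.29)) = 53.876 GPa
K = E / (3*(1-2*nu))
K = 139 / (3*(1-2*0.29)) = 110.317 GPa
K/G = 110.317 / 53.876 = 2.048


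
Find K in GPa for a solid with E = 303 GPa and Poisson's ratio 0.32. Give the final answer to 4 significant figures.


K = E / (3*(1-2*nu))
K = 303 / (3*(1-2*0.32))
K = 280.6 GPa


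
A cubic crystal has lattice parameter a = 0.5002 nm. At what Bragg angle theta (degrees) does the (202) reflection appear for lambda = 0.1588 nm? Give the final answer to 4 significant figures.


d = a / sqrt(h^2+k^2+l^2)
d = 0.5002 / sqrt(8) = 0.176847 nm
lambda = 2*d*sin(theta)  =>  sin(theta) = lambda / (2*d)
sin(theta) = 0.1588 / (2 * 0.176847) = 0.448975
theta = 26.68 deg


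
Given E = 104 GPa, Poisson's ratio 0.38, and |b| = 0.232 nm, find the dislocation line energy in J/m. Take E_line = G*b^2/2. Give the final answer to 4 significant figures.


Step 1: G = E / (2*(1+nu))
G = 104 / (2*(1+0.38)) = 37.6812 GPa = 3.76812e+10 Pa
Step 2: E_line = G*b^2/2
b = 0.232 nm = 2.32e-10 m
E_line = 0.5 * 3.76812e+10 * (2.32e-10)^2 = 1.014e-09 J/m


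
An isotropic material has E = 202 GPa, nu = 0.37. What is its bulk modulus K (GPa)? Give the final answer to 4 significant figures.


K = E / (3*(1-2*nu))
K = 202 / (3*(1-2*0.37))
K = 259 GPa


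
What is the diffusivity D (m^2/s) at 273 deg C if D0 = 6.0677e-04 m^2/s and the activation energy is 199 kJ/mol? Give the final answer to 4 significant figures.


D = D0 * exp(-Qd / (R*T))
T = 546.15 K
D = 6.0677e-04 * exp(-199e3 / (8.314 * 546.15))
D = 5.619e-23 m^2/s


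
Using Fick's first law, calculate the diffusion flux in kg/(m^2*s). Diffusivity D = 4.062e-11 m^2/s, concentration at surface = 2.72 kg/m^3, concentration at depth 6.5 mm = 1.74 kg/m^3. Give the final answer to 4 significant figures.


J = -D * (dC/dx) = D * (C1 - C2) / dx
J = 4.062e-11 * (2.72 - 1.74) / 6.5e-03
J = 6.124e-09 kg/(m^2*s)


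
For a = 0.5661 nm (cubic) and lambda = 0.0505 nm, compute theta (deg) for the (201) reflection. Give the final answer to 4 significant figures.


d = a / sqrt(h^2+k^2+l^2)
d = 0.5661 / sqrt(5) = 0.253168 nm
lambda = 2*d*sin(theta)  =>  sin(theta) = lambda / (2*d)
sin(theta) = 0.0505 / (2 * 0.253168) = 0.0997363
theta = 5.724 deg


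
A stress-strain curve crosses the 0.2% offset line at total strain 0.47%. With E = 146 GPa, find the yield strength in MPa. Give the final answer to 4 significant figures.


Offset strain = 0.002
Elastic strain at yield = total_strain - offset = 4.7e-03 - 0.002 = 2.7e-03
sigma_y = E * elastic_strain = 146000 * 2.7e-03
sigma_y = 394.2 MPa


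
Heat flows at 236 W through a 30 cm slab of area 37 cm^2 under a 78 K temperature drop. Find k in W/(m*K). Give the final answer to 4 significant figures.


k = Q*L / (A*dT)
L = 0.3 m, A = 3.7e-03 m^2
k = 236 * 0.3 / (3.7e-03 * 78)
k = 245.3 W/(m*K)


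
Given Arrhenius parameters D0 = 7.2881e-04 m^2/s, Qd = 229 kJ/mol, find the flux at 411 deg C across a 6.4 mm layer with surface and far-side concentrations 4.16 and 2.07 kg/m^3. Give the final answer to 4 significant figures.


Step 1: D = D0 * exp(-Qd/(R*T))
T = 411 + 273.15 = 684.15 K
D = 7.2881e-04 * exp(-229e3 / (8.314 * 684.15)) = 2.38728e-21 m^2/s
Step 2: J = D * (C1 - C2) / dx
J = 2.38728e-21 * (4.16 - 2.07) / 6.4e-03
J = 7.796e-19 kg/(m^2*s)


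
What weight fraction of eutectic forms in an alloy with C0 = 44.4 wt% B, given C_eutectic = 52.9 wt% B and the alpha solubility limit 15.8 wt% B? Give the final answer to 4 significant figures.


f_primary = (C_e - C0) / (C_e - C_alpha_max)
f_primary = (52.9 - 44.4) / (52.9 - 15.8)
f_primary = 0.229111
f_eutectic = 1 - 0.229111 = 0.7709


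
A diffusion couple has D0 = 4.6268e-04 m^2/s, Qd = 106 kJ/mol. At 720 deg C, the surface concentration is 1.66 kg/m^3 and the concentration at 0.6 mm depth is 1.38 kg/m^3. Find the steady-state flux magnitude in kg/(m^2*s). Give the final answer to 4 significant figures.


Step 1: D = D0 * exp(-Qd/(R*T))
T = 720 + 273.15 = 993.15 K
D = 4.6268e-04 * exp(-106e3 / (8.314 * 993.15)) = 1.23032e-09 m^2/s
Step 2: J = D * (C1 - C2) / dx
J = 1.23032e-09 * (1.66 - 1.38) / 6e-04
J = 5.741e-07 kg/(m^2*s)


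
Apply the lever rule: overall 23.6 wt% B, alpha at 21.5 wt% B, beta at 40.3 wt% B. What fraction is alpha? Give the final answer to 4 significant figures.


f_alpha = (C_beta - C0) / (C_beta - C_alpha)
f_alpha = (40.3 - 23.6) / (40.3 - 21.5)
f_alpha = 0.8883


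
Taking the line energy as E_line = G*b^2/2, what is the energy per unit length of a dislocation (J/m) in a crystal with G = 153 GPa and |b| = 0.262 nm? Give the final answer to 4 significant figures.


E = G*b^2/2
b = 0.262 nm = 2.62e-10 m
G = 153 GPa = 1.53e+11 Pa
E = 0.5 * 1.53e+11 * (2.62e-10)^2
E = 5.251e-09 J/m


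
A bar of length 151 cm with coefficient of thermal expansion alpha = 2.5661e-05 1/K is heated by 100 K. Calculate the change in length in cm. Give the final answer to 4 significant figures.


dL = L0 * alpha * dT
dL = 151 * 2.5661e-05 * 100
dL = 0.3875 cm


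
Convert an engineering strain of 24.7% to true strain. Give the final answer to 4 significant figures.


epsilon_true = ln(1 + epsilon_eng)
epsilon_true = ln(1 + 0.247)
epsilon_true = 0.2207


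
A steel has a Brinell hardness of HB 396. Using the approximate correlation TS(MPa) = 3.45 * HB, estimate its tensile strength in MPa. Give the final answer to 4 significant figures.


TS (MPa) = 3.45 * HB
TS = 3.45 * 396
TS = 1366 MPa


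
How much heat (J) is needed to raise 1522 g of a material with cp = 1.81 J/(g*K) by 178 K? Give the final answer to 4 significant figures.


Q = m * cp * dT
Q = 1522 * 1.81 * 178
Q = 490400 J


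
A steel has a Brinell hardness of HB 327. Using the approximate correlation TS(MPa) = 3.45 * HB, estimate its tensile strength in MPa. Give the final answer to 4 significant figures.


TS (MPa) = 3.45 * HB
TS = 3.45 * 327
TS = 1128 MPa


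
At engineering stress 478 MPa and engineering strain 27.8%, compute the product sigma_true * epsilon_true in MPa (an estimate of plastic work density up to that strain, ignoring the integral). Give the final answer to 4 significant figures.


sigma_true = sigma_eng * (1 + epsilon_eng)
sigma_true = 478 * (1 + 0.278) = 610.884 MPa
epsilon_true = ln(1 + epsilon_eng)
epsilon_true = ln(1 + 0.278) = 0.245296
sigma_true * epsilon_true = 610.884 * 0.245296 = 149.8 MPa


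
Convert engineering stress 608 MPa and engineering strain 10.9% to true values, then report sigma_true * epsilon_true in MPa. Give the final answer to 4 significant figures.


sigma_true = sigma_eng * (1 + epsilon_eng)
sigma_true = 608 * (1 + 0.109) = 674.272 MPa
epsilon_true = ln(1 + epsilon_eng)
epsilon_true = ln(1 + 0.109) = 0.103459
sigma_true * epsilon_true = 674.272 * 0.103459 = 69.76 MPa


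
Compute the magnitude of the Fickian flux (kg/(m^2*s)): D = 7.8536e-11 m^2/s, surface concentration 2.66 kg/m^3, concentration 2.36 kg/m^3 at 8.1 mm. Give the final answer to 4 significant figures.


J = -D * (dC/dx) = D * (C1 - C2) / dx
J = 7.8536e-11 * (2.66 - 2.36) / 8.1e-03
J = 2.909e-09 kg/(m^2*s)


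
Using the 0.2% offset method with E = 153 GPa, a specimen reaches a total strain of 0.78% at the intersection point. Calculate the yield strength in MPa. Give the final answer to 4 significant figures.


Offset strain = 0.002
Elastic strain at yield = total_strain - offset = 7.8e-03 - 0.002 = 5.8e-03
sigma_y = E * elastic_strain = 153000 * 5.8e-03
sigma_y = 887.4 MPa


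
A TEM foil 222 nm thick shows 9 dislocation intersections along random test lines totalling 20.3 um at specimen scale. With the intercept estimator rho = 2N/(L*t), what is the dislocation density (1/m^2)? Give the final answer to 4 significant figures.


rho = 2N / (L * t)
L = 20.3 um = 2.03e-05 m, t = 222 nm = 2.22e-07 m
rho = 2 * 9 / (2.03e-05 * 2.22e-07)
rho = 3.994e+12 1/m^2


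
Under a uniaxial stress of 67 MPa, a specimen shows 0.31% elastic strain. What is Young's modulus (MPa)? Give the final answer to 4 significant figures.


E = sigma / epsilon
epsilon = 0.31% = 3.1e-03
E = 67 / 3.1e-03
E = 21610 MPa


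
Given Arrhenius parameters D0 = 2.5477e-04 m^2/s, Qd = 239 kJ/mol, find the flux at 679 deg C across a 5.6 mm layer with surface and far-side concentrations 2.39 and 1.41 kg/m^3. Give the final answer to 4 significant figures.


Step 1: D = D0 * exp(-Qd/(R*T))
T = 679 + 273.15 = 952.15 K
D = 2.5477e-04 * exp(-239e3 / (8.314 * 952.15)) = 1.96885e-17 m^2/s
Step 2: J = D * (C1 - C2) / dx
J = 1.96885e-17 * (2.39 - 1.41) / 5.6e-03
J = 3.445e-15 kg/(m^2*s)


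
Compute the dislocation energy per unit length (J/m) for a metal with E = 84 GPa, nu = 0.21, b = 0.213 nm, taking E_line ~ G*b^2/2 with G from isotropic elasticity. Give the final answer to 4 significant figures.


Step 1: G = E / (2*(1+nu))
G = 84 / (2*(1+0.21)) = 34.7107 GPa = 3.47107e+10 Pa
Step 2: E_line = G*b^2/2
b = 0.213 nm = 2.13e-10 m
E_line = 0.5 * 3.47107e+10 * (2.13e-10)^2 = 7.874e-10 J/m


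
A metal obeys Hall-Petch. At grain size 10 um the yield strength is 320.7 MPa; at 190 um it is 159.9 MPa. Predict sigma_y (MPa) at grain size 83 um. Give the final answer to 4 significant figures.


sigma_y = sigma0 + k / sqrt(d)
1/sqrt(d1) = 1/sqrt(1e-05) = 316.228;  1/sqrt(d2) = 72.5476
k = (sigma1 - sigma2) / (1/sqrt(d1) - 1/sqrt(d2)) = (320.7 - 159.9) / (316.228 - 72.5476) = 0.659881 MPa*m^0.5
sigma0 = sigma1 - k/sqrt(d1) = 320.7 - 0.659881*316.228 = 112.027 MPa
sigma_y(d3) = 112.027 + 0.659881 / sqrt(8.3e-05) = 184.5 MPa


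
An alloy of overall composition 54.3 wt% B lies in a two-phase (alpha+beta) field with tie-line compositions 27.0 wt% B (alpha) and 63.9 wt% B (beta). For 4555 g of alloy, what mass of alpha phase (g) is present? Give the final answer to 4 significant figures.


f_alpha = (C_beta - C0) / (C_beta - C_alpha)
f_alpha = (63.9 - 54.3) / (63.9 - 27.0) = 0.260163
m_alpha = f_alpha * m_total = 0.260163 * 4555 = 1185 g


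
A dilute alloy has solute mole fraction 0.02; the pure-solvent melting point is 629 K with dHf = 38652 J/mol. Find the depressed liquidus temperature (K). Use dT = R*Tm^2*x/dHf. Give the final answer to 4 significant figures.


dT = R*Tm^2*x / dHf
dT = 8.314 * 629^2 * 0.02 / 38652
dT = 1.70204 K
T_new = 629 - 1.70204 = 627.3 K


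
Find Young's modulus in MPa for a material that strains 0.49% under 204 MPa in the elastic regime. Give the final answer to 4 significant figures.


E = sigma / epsilon
epsilon = 0.49% = 4.9e-03
E = 204 / 4.9e-03
E = 41630 MPa


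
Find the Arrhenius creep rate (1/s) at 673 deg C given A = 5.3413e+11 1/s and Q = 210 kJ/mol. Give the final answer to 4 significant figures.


rate = A * exp(-Q / (R*T))
T = 673 + 273.15 = 946.15 K
rate = 5.3413e+11 * exp(-210e3 / (8.314 * 946.15))
rate = 1.36 1/s


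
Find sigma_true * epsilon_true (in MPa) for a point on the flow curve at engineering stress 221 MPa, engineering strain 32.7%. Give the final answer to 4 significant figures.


sigma_true = sigma_eng * (1 + epsilon_eng)
sigma_true = 221 * (1 + 0.327) = 293.267 MPa
epsilon_true = ln(1 + epsilon_eng)
epsilon_true = ln(1 + 0.327) = 0.282921
sigma_true * epsilon_true = 293.267 * 0.282921 = 82.97 MPa


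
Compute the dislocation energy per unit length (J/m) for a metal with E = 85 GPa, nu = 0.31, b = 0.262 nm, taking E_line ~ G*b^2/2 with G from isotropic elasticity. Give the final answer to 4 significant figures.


Step 1: G = E / (2*(1+nu))
G = 85 / (2*(1+0.31)) = 32.4427 GPa = 3.24427e+10 Pa
Step 2: E_line = G*b^2/2
b = 0.262 nm = 2.62e-10 m
E_line = 0.5 * 3.24427e+10 * (2.62e-10)^2 = 1.114e-09 J/m


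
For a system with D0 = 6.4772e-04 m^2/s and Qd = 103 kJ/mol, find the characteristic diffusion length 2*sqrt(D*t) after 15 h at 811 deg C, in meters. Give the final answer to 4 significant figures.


Step 1: D = D0 * exp(-Qd/(R*T))
T = 1084.15 K
D = 6.4772e-04 * exp(-103e3 / (8.314 * 1084.15)) = 7.05733e-09 m^2/s
Step 2: L = 2*sqrt(D*t)
t = 15 h = 54000 s
L = 2*sqrt(7.05733e-09 * 54000) = 0.03904 m


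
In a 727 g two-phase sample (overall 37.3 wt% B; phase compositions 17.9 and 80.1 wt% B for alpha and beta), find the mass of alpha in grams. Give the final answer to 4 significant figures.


f_alpha = (C_beta - C0) / (C_beta - C_alpha)
f_alpha = (80.1 - 37.3) / (80.1 - 17.9) = 0.688103
m_alpha = f_alpha * m_total = 0.688103 * 727 = 500.3 g


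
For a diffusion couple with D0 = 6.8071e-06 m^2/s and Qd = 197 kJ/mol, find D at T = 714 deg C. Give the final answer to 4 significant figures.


D = D0 * exp(-Qd / (R*T))
T = 987.15 K
D = 6.8071e-06 * exp(-197e3 / (8.314 * 987.15))
D = 2.561e-16 m^2/s


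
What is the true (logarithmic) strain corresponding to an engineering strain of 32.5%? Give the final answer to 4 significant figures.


epsilon_true = ln(1 + epsilon_eng)
epsilon_true = ln(1 + 0.325)
epsilon_true = 0.2814


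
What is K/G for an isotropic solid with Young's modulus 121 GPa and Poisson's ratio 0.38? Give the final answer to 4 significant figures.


G = E / (2*(1+nu))
G = 121 / (2*(1+0.38)) = 43.8406 GPa
K = E / (3*(1-2*nu))
K = 121 / (3*(1-2*0.38)) = 168.056 GPa
K/G = 168.056 / 43.8406 = 3.833


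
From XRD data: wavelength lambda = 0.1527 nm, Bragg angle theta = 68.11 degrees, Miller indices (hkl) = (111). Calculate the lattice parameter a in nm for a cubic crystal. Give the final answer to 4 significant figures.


d = lambda / (2*sin(theta))
d = 0.1527 / (2*sin(68.11 deg))
d = 0.0822825 nm
a = d * sqrt(h^2+k^2+l^2) = 0.0822825 * sqrt(3)
a = 0.1425 nm
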